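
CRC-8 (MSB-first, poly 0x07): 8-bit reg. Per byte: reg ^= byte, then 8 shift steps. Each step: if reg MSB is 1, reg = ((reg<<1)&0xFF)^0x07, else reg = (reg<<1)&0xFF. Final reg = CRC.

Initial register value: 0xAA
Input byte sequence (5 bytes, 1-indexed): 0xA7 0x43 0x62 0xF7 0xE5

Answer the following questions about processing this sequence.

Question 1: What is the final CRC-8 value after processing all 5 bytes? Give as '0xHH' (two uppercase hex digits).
Answer: 0x8C

Derivation:
After byte 1 (0xA7): reg=0x23
After byte 2 (0x43): reg=0x27
After byte 3 (0x62): reg=0xDC
After byte 4 (0xF7): reg=0xD1
After byte 5 (0xE5): reg=0x8C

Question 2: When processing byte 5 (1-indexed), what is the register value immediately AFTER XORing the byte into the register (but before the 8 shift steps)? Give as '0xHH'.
Register before byte 5: 0xD1
Byte 5: 0xE5
0xD1 XOR 0xE5 = 0x34

Answer: 0x34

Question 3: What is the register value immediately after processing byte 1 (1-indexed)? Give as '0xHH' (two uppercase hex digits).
Answer: 0x23

Derivation:
After byte 1 (0xA7): reg=0x23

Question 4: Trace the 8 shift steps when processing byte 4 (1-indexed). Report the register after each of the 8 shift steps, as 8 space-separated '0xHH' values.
After byte 1 (0xA7): reg=0x23
After byte 2 (0x43): reg=0x27
After byte 3 (0x62): reg=0xDC
Register before byte 4: 0xDC
After XOR with byte 0xF7: 0x2B

Answer: 0x56 0xAC 0x5F 0xBE 0x7B 0xF6 0xEB 0xD1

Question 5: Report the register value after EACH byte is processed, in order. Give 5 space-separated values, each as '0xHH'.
0x23 0x27 0xDC 0xD1 0x8C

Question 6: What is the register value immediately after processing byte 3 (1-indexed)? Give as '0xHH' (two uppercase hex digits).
After byte 1 (0xA7): reg=0x23
After byte 2 (0x43): reg=0x27
After byte 3 (0x62): reg=0xDC

Answer: 0xDC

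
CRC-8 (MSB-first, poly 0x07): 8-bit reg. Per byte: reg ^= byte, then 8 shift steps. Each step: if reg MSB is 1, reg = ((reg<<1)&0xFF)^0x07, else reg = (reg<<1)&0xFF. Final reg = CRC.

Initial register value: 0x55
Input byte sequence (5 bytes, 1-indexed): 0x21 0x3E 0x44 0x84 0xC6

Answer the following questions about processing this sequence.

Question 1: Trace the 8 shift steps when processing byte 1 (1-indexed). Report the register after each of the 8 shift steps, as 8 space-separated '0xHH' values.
Answer: 0xE8 0xD7 0xA9 0x55 0xAA 0x53 0xA6 0x4B

Derivation:
Register before byte 1: 0x55
After XOR with byte 0x21: 0x74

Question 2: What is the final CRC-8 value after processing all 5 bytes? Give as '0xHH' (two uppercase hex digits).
After byte 1 (0x21): reg=0x4B
After byte 2 (0x3E): reg=0x4C
After byte 3 (0x44): reg=0x38
After byte 4 (0x84): reg=0x3D
After byte 5 (0xC6): reg=0xEF

Answer: 0xEF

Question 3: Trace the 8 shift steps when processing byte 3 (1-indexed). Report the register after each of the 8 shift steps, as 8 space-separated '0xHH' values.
Answer: 0x10 0x20 0x40 0x80 0x07 0x0E 0x1C 0x38

Derivation:
After byte 1 (0x21): reg=0x4B
After byte 2 (0x3E): reg=0x4C
Register before byte 3: 0x4C
After XOR with byte 0x44: 0x08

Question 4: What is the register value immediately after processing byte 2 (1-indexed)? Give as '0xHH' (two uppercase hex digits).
Answer: 0x4C

Derivation:
After byte 1 (0x21): reg=0x4B
After byte 2 (0x3E): reg=0x4C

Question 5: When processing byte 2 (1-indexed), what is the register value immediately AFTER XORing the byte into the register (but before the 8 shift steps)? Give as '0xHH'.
Register before byte 2: 0x4B
Byte 2: 0x3E
0x4B XOR 0x3E = 0x75

Answer: 0x75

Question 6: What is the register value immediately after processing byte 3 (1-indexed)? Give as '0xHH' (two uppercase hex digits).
After byte 1 (0x21): reg=0x4B
After byte 2 (0x3E): reg=0x4C
After byte 3 (0x44): reg=0x38

Answer: 0x38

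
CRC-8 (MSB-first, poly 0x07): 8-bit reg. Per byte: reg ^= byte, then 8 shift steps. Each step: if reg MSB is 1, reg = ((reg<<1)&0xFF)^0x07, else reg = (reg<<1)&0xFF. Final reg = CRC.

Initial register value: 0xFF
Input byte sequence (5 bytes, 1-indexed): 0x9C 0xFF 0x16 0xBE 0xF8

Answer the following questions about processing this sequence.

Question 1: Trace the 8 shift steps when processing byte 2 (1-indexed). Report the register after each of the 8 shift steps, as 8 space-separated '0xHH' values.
After byte 1 (0x9C): reg=0x2E
Register before byte 2: 0x2E
After XOR with byte 0xFF: 0xD1

Answer: 0xA5 0x4D 0x9A 0x33 0x66 0xCC 0x9F 0x39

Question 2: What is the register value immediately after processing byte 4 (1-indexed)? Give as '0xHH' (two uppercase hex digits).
Answer: 0x5E

Derivation:
After byte 1 (0x9C): reg=0x2E
After byte 2 (0xFF): reg=0x39
After byte 3 (0x16): reg=0xCD
After byte 4 (0xBE): reg=0x5E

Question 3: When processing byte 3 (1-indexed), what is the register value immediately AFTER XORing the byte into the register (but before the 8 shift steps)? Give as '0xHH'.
Register before byte 3: 0x39
Byte 3: 0x16
0x39 XOR 0x16 = 0x2F

Answer: 0x2F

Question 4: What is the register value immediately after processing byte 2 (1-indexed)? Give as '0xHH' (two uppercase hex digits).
After byte 1 (0x9C): reg=0x2E
After byte 2 (0xFF): reg=0x39

Answer: 0x39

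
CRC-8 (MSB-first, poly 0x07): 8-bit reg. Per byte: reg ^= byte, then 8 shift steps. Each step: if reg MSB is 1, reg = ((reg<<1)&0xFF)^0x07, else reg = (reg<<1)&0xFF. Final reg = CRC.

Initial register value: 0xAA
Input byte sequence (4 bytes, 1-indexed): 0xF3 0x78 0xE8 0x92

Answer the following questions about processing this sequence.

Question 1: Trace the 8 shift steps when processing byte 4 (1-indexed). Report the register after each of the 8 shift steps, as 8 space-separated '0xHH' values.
After byte 1 (0xF3): reg=0x88
After byte 2 (0x78): reg=0xDE
After byte 3 (0xE8): reg=0x82
Register before byte 4: 0x82
After XOR with byte 0x92: 0x10

Answer: 0x20 0x40 0x80 0x07 0x0E 0x1C 0x38 0x70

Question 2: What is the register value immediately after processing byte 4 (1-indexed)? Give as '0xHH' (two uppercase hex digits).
Answer: 0x70

Derivation:
After byte 1 (0xF3): reg=0x88
After byte 2 (0x78): reg=0xDE
After byte 3 (0xE8): reg=0x82
After byte 4 (0x92): reg=0x70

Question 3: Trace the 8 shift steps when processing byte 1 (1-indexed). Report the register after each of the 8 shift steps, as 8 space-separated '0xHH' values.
Answer: 0xB2 0x63 0xC6 0x8B 0x11 0x22 0x44 0x88

Derivation:
Register before byte 1: 0xAA
After XOR with byte 0xF3: 0x59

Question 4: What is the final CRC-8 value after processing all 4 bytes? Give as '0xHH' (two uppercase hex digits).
Answer: 0x70

Derivation:
After byte 1 (0xF3): reg=0x88
After byte 2 (0x78): reg=0xDE
After byte 3 (0xE8): reg=0x82
After byte 4 (0x92): reg=0x70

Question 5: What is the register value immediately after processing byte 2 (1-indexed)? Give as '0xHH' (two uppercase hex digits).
Answer: 0xDE

Derivation:
After byte 1 (0xF3): reg=0x88
After byte 2 (0x78): reg=0xDE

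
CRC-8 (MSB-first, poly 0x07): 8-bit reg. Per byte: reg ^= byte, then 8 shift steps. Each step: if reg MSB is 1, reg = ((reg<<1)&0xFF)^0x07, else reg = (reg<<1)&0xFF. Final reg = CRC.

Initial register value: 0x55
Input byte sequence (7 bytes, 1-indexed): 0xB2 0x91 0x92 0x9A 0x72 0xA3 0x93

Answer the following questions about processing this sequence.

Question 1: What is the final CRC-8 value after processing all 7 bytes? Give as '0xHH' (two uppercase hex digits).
After byte 1 (0xB2): reg=0xBB
After byte 2 (0x91): reg=0xD6
After byte 3 (0x92): reg=0xDB
After byte 4 (0x9A): reg=0xC0
After byte 5 (0x72): reg=0x17
After byte 6 (0xA3): reg=0x05
After byte 7 (0x93): reg=0xEB

Answer: 0xEB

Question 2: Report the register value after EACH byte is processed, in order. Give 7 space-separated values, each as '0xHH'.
0xBB 0xD6 0xDB 0xC0 0x17 0x05 0xEB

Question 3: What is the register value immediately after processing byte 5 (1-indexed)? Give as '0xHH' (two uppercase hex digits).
Answer: 0x17

Derivation:
After byte 1 (0xB2): reg=0xBB
After byte 2 (0x91): reg=0xD6
After byte 3 (0x92): reg=0xDB
After byte 4 (0x9A): reg=0xC0
After byte 5 (0x72): reg=0x17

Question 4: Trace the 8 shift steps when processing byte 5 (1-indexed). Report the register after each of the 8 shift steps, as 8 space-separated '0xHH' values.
After byte 1 (0xB2): reg=0xBB
After byte 2 (0x91): reg=0xD6
After byte 3 (0x92): reg=0xDB
After byte 4 (0x9A): reg=0xC0
Register before byte 5: 0xC0
After XOR with byte 0x72: 0xB2

Answer: 0x63 0xC6 0x8B 0x11 0x22 0x44 0x88 0x17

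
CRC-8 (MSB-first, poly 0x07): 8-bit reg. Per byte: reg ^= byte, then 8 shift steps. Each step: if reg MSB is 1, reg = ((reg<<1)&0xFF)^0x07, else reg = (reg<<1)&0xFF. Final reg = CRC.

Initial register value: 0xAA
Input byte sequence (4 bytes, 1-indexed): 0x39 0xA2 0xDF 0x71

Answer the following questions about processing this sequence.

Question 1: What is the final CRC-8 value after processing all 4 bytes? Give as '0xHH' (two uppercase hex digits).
Answer: 0xDB

Derivation:
After byte 1 (0x39): reg=0xF0
After byte 2 (0xA2): reg=0xB9
After byte 3 (0xDF): reg=0x35
After byte 4 (0x71): reg=0xDB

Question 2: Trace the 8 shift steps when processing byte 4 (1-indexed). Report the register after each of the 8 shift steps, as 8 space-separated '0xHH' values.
Answer: 0x88 0x17 0x2E 0x5C 0xB8 0x77 0xEE 0xDB

Derivation:
After byte 1 (0x39): reg=0xF0
After byte 2 (0xA2): reg=0xB9
After byte 3 (0xDF): reg=0x35
Register before byte 4: 0x35
After XOR with byte 0x71: 0x44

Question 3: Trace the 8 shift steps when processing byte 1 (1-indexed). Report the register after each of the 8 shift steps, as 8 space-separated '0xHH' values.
Answer: 0x21 0x42 0x84 0x0F 0x1E 0x3C 0x78 0xF0

Derivation:
Register before byte 1: 0xAA
After XOR with byte 0x39: 0x93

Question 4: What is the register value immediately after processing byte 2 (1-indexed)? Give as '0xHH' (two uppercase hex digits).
Answer: 0xB9

Derivation:
After byte 1 (0x39): reg=0xF0
After byte 2 (0xA2): reg=0xB9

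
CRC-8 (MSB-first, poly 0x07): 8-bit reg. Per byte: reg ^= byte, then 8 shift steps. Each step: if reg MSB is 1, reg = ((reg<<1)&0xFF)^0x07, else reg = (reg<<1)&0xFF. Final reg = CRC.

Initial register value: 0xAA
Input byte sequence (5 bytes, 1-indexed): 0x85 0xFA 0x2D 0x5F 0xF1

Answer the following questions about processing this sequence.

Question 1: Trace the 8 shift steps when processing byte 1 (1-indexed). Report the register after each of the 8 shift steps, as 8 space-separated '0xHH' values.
Register before byte 1: 0xAA
After XOR with byte 0x85: 0x2F

Answer: 0x5E 0xBC 0x7F 0xFE 0xFB 0xF1 0xE5 0xCD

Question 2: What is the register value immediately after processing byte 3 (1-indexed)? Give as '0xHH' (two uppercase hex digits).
Answer: 0x51

Derivation:
After byte 1 (0x85): reg=0xCD
After byte 2 (0xFA): reg=0x85
After byte 3 (0x2D): reg=0x51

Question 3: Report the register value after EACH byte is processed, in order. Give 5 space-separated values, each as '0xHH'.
0xCD 0x85 0x51 0x2A 0x0F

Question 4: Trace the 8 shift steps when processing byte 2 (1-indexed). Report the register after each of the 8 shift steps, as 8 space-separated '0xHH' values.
Answer: 0x6E 0xDC 0xBF 0x79 0xF2 0xE3 0xC1 0x85

Derivation:
After byte 1 (0x85): reg=0xCD
Register before byte 2: 0xCD
After XOR with byte 0xFA: 0x37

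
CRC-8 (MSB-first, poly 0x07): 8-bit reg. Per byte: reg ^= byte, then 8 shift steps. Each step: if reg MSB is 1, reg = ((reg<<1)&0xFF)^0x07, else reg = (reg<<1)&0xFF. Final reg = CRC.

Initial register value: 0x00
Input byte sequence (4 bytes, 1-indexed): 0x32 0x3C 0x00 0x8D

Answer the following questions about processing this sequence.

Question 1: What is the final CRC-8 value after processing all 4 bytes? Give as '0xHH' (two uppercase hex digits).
After byte 1 (0x32): reg=0x9E
After byte 2 (0x3C): reg=0x67
After byte 3 (0x00): reg=0x32
After byte 4 (0x8D): reg=0x34

Answer: 0x34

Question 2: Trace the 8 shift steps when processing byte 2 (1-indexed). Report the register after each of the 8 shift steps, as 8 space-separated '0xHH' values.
After byte 1 (0x32): reg=0x9E
Register before byte 2: 0x9E
After XOR with byte 0x3C: 0xA2

Answer: 0x43 0x86 0x0B 0x16 0x2C 0x58 0xB0 0x67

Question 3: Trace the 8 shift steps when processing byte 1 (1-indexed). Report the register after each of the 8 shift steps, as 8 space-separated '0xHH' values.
Answer: 0x64 0xC8 0x97 0x29 0x52 0xA4 0x4F 0x9E

Derivation:
Register before byte 1: 0x00
After XOR with byte 0x32: 0x32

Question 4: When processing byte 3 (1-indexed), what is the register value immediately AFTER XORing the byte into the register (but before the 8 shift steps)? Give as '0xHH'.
Register before byte 3: 0x67
Byte 3: 0x00
0x67 XOR 0x00 = 0x67

Answer: 0x67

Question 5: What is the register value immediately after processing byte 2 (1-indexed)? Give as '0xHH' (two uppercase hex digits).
After byte 1 (0x32): reg=0x9E
After byte 2 (0x3C): reg=0x67

Answer: 0x67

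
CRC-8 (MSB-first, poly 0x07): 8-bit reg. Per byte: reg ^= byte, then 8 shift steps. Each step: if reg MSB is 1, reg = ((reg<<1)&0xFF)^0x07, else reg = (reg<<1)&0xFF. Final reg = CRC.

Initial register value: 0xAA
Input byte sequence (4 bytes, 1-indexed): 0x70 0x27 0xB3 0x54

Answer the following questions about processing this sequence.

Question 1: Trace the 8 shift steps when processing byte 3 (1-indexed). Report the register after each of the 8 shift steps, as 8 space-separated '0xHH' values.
Answer: 0xFC 0xFF 0xF9 0xF5 0xED 0xDD 0xBD 0x7D

Derivation:
After byte 1 (0x70): reg=0x08
After byte 2 (0x27): reg=0xCD
Register before byte 3: 0xCD
After XOR with byte 0xB3: 0x7E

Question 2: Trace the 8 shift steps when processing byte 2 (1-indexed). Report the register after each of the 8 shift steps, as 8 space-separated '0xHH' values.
Answer: 0x5E 0xBC 0x7F 0xFE 0xFB 0xF1 0xE5 0xCD

Derivation:
After byte 1 (0x70): reg=0x08
Register before byte 2: 0x08
After XOR with byte 0x27: 0x2F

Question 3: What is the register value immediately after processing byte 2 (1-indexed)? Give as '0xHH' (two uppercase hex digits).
Answer: 0xCD

Derivation:
After byte 1 (0x70): reg=0x08
After byte 2 (0x27): reg=0xCD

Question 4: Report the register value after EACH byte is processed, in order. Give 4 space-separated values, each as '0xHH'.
0x08 0xCD 0x7D 0xDF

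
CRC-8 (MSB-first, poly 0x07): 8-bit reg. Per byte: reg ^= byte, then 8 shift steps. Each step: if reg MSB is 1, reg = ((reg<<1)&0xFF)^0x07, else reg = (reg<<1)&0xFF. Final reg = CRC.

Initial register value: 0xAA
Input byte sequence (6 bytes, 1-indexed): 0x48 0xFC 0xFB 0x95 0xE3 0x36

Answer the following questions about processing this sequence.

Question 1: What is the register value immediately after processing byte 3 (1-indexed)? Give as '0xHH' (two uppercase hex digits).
Answer: 0x1F

Derivation:
After byte 1 (0x48): reg=0xA0
After byte 2 (0xFC): reg=0x93
After byte 3 (0xFB): reg=0x1F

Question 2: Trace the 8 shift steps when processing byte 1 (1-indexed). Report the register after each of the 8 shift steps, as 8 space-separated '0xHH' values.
Answer: 0xC3 0x81 0x05 0x0A 0x14 0x28 0x50 0xA0

Derivation:
Register before byte 1: 0xAA
After XOR with byte 0x48: 0xE2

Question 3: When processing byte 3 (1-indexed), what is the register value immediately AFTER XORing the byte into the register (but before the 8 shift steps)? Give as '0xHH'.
Register before byte 3: 0x93
Byte 3: 0xFB
0x93 XOR 0xFB = 0x68

Answer: 0x68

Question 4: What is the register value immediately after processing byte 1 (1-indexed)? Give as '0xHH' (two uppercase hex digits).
Answer: 0xA0

Derivation:
After byte 1 (0x48): reg=0xA0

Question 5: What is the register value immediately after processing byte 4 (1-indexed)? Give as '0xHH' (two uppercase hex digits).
Answer: 0xBF

Derivation:
After byte 1 (0x48): reg=0xA0
After byte 2 (0xFC): reg=0x93
After byte 3 (0xFB): reg=0x1F
After byte 4 (0x95): reg=0xBF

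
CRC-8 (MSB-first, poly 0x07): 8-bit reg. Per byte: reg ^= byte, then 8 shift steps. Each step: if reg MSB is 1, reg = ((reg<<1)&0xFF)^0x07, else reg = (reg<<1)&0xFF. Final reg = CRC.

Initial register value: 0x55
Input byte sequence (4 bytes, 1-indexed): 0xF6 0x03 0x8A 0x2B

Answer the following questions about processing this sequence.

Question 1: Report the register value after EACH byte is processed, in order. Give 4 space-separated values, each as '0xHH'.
0x60 0x2E 0x75 0x9D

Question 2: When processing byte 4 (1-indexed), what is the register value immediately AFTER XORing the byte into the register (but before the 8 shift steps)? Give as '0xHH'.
Register before byte 4: 0x75
Byte 4: 0x2B
0x75 XOR 0x2B = 0x5E

Answer: 0x5E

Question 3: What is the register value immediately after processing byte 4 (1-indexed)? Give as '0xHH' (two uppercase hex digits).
After byte 1 (0xF6): reg=0x60
After byte 2 (0x03): reg=0x2E
After byte 3 (0x8A): reg=0x75
After byte 4 (0x2B): reg=0x9D

Answer: 0x9D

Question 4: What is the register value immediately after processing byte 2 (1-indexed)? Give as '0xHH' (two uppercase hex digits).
Answer: 0x2E

Derivation:
After byte 1 (0xF6): reg=0x60
After byte 2 (0x03): reg=0x2E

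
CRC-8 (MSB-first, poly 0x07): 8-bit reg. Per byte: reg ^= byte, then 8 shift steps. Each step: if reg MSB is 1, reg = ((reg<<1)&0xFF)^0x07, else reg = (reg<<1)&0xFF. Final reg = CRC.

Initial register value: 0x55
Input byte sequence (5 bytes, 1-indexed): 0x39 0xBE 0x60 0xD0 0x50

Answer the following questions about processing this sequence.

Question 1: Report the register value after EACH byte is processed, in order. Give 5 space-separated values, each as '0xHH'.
0x03 0x3A 0x81 0xB0 0xAE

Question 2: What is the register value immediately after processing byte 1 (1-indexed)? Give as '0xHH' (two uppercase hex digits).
After byte 1 (0x39): reg=0x03

Answer: 0x03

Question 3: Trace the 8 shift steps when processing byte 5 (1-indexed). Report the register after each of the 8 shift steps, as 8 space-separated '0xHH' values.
After byte 1 (0x39): reg=0x03
After byte 2 (0xBE): reg=0x3A
After byte 3 (0x60): reg=0x81
After byte 4 (0xD0): reg=0xB0
Register before byte 5: 0xB0
After XOR with byte 0x50: 0xE0

Answer: 0xC7 0x89 0x15 0x2A 0x54 0xA8 0x57 0xAE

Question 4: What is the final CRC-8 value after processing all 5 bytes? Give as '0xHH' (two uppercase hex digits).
After byte 1 (0x39): reg=0x03
After byte 2 (0xBE): reg=0x3A
After byte 3 (0x60): reg=0x81
After byte 4 (0xD0): reg=0xB0
After byte 5 (0x50): reg=0xAE

Answer: 0xAE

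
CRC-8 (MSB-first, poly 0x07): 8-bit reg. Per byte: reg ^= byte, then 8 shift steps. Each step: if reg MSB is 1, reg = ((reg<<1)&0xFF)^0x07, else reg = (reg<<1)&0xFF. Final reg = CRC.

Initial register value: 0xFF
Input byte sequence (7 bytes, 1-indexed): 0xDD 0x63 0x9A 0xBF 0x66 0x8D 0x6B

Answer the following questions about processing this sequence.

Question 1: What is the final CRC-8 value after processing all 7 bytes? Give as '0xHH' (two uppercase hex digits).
Answer: 0xED

Derivation:
After byte 1 (0xDD): reg=0xEE
After byte 2 (0x63): reg=0xAA
After byte 3 (0x9A): reg=0x90
After byte 4 (0xBF): reg=0xCD
After byte 5 (0x66): reg=0x58
After byte 6 (0x8D): reg=0x25
After byte 7 (0x6B): reg=0xED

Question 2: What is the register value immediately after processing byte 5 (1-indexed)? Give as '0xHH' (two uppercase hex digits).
Answer: 0x58

Derivation:
After byte 1 (0xDD): reg=0xEE
After byte 2 (0x63): reg=0xAA
After byte 3 (0x9A): reg=0x90
After byte 4 (0xBF): reg=0xCD
After byte 5 (0x66): reg=0x58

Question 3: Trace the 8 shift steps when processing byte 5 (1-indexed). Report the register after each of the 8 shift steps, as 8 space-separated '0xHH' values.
After byte 1 (0xDD): reg=0xEE
After byte 2 (0x63): reg=0xAA
After byte 3 (0x9A): reg=0x90
After byte 4 (0xBF): reg=0xCD
Register before byte 5: 0xCD
After XOR with byte 0x66: 0xAB

Answer: 0x51 0xA2 0x43 0x86 0x0B 0x16 0x2C 0x58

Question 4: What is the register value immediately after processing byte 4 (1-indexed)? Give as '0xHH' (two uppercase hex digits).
After byte 1 (0xDD): reg=0xEE
After byte 2 (0x63): reg=0xAA
After byte 3 (0x9A): reg=0x90
After byte 4 (0xBF): reg=0xCD

Answer: 0xCD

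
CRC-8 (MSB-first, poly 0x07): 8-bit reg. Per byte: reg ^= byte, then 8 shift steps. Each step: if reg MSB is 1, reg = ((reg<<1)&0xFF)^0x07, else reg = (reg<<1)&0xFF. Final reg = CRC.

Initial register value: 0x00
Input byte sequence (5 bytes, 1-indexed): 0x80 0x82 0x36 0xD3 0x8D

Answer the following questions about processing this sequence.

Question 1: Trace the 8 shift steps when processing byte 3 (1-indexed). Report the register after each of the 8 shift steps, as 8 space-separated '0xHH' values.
Answer: 0x0E 0x1C 0x38 0x70 0xE0 0xC7 0x89 0x15

Derivation:
After byte 1 (0x80): reg=0x89
After byte 2 (0x82): reg=0x31
Register before byte 3: 0x31
After XOR with byte 0x36: 0x07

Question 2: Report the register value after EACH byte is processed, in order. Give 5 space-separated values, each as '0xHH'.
0x89 0x31 0x15 0x5C 0x39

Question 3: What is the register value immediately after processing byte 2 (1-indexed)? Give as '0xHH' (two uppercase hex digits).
Answer: 0x31

Derivation:
After byte 1 (0x80): reg=0x89
After byte 2 (0x82): reg=0x31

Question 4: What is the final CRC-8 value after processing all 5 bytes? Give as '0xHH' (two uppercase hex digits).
Answer: 0x39

Derivation:
After byte 1 (0x80): reg=0x89
After byte 2 (0x82): reg=0x31
After byte 3 (0x36): reg=0x15
After byte 4 (0xD3): reg=0x5C
After byte 5 (0x8D): reg=0x39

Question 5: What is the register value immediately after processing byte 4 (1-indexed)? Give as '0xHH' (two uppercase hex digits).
After byte 1 (0x80): reg=0x89
After byte 2 (0x82): reg=0x31
After byte 3 (0x36): reg=0x15
After byte 4 (0xD3): reg=0x5C

Answer: 0x5C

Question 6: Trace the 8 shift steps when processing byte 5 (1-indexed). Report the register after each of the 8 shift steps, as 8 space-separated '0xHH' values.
After byte 1 (0x80): reg=0x89
After byte 2 (0x82): reg=0x31
After byte 3 (0x36): reg=0x15
After byte 4 (0xD3): reg=0x5C
Register before byte 5: 0x5C
After XOR with byte 0x8D: 0xD1

Answer: 0xA5 0x4D 0x9A 0x33 0x66 0xCC 0x9F 0x39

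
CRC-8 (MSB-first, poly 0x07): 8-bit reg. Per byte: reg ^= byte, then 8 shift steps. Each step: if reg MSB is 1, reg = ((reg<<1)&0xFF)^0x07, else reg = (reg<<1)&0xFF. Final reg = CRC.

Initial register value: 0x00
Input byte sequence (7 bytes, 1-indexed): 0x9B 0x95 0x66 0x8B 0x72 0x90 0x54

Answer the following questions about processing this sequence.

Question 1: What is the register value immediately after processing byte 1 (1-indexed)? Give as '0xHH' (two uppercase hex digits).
After byte 1 (0x9B): reg=0xC8

Answer: 0xC8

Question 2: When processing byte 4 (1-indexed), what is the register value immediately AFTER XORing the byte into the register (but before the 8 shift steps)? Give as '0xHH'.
Answer: 0x5B

Derivation:
Register before byte 4: 0xD0
Byte 4: 0x8B
0xD0 XOR 0x8B = 0x5B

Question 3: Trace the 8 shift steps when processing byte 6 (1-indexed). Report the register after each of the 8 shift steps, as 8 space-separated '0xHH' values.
After byte 1 (0x9B): reg=0xC8
After byte 2 (0x95): reg=0x94
After byte 3 (0x66): reg=0xD0
After byte 4 (0x8B): reg=0x86
After byte 5 (0x72): reg=0xC2
Register before byte 6: 0xC2
After XOR with byte 0x90: 0x52

Answer: 0xA4 0x4F 0x9E 0x3B 0x76 0xEC 0xDF 0xB9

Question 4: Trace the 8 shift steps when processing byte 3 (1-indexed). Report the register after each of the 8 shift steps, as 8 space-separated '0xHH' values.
After byte 1 (0x9B): reg=0xC8
After byte 2 (0x95): reg=0x94
Register before byte 3: 0x94
After XOR with byte 0x66: 0xF2

Answer: 0xE3 0xC1 0x85 0x0D 0x1A 0x34 0x68 0xD0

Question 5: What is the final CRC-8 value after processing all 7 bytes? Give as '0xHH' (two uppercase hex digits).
After byte 1 (0x9B): reg=0xC8
After byte 2 (0x95): reg=0x94
After byte 3 (0x66): reg=0xD0
After byte 4 (0x8B): reg=0x86
After byte 5 (0x72): reg=0xC2
After byte 6 (0x90): reg=0xB9
After byte 7 (0x54): reg=0x8D

Answer: 0x8D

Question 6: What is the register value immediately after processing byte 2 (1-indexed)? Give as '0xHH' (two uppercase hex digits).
Answer: 0x94

Derivation:
After byte 1 (0x9B): reg=0xC8
After byte 2 (0x95): reg=0x94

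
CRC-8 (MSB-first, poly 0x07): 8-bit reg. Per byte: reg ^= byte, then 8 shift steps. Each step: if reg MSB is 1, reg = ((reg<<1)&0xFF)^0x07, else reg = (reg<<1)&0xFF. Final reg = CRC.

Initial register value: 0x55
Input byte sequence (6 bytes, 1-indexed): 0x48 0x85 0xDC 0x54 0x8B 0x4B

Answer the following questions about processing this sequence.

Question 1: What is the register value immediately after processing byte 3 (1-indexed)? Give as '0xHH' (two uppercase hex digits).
After byte 1 (0x48): reg=0x53
After byte 2 (0x85): reg=0x2C
After byte 3 (0xDC): reg=0xDE

Answer: 0xDE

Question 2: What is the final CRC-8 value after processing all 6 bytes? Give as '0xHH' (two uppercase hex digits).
After byte 1 (0x48): reg=0x53
After byte 2 (0x85): reg=0x2C
After byte 3 (0xDC): reg=0xDE
After byte 4 (0x54): reg=0xBF
After byte 5 (0x8B): reg=0x8C
After byte 6 (0x4B): reg=0x5B

Answer: 0x5B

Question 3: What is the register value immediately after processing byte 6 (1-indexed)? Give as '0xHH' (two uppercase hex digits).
After byte 1 (0x48): reg=0x53
After byte 2 (0x85): reg=0x2C
After byte 3 (0xDC): reg=0xDE
After byte 4 (0x54): reg=0xBF
After byte 5 (0x8B): reg=0x8C
After byte 6 (0x4B): reg=0x5B

Answer: 0x5B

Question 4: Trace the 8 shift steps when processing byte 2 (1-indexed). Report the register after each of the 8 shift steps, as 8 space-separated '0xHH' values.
Answer: 0xAB 0x51 0xA2 0x43 0x86 0x0B 0x16 0x2C

Derivation:
After byte 1 (0x48): reg=0x53
Register before byte 2: 0x53
After XOR with byte 0x85: 0xD6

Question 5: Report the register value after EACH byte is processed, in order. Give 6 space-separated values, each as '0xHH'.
0x53 0x2C 0xDE 0xBF 0x8C 0x5B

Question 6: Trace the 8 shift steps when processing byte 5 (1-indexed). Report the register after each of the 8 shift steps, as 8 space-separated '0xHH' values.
After byte 1 (0x48): reg=0x53
After byte 2 (0x85): reg=0x2C
After byte 3 (0xDC): reg=0xDE
After byte 4 (0x54): reg=0xBF
Register before byte 5: 0xBF
After XOR with byte 0x8B: 0x34

Answer: 0x68 0xD0 0xA7 0x49 0x92 0x23 0x46 0x8C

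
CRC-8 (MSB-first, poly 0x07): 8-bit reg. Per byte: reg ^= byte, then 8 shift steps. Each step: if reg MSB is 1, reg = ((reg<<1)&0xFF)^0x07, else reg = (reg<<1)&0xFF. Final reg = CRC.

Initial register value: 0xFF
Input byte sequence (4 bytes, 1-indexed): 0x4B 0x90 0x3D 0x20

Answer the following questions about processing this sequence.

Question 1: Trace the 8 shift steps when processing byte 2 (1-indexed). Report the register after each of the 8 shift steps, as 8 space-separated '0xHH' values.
After byte 1 (0x4B): reg=0x05
Register before byte 2: 0x05
After XOR with byte 0x90: 0x95

Answer: 0x2D 0x5A 0xB4 0x6F 0xDE 0xBB 0x71 0xE2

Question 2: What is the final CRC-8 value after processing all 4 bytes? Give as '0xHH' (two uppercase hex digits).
Answer: 0x99

Derivation:
After byte 1 (0x4B): reg=0x05
After byte 2 (0x90): reg=0xE2
After byte 3 (0x3D): reg=0x13
After byte 4 (0x20): reg=0x99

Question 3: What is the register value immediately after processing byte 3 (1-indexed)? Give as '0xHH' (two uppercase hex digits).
Answer: 0x13

Derivation:
After byte 1 (0x4B): reg=0x05
After byte 2 (0x90): reg=0xE2
After byte 3 (0x3D): reg=0x13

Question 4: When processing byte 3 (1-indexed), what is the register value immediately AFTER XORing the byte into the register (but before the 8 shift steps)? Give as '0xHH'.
Answer: 0xDF

Derivation:
Register before byte 3: 0xE2
Byte 3: 0x3D
0xE2 XOR 0x3D = 0xDF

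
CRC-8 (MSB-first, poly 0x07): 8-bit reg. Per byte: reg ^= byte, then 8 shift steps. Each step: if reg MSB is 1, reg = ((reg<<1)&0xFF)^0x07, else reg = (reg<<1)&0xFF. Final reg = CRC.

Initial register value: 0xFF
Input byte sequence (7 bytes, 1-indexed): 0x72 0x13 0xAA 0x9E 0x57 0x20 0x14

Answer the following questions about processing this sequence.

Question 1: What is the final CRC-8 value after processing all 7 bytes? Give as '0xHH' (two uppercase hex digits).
Answer: 0x63

Derivation:
After byte 1 (0x72): reg=0xAA
After byte 2 (0x13): reg=0x26
After byte 3 (0xAA): reg=0xAD
After byte 4 (0x9E): reg=0x99
After byte 5 (0x57): reg=0x64
After byte 6 (0x20): reg=0xDB
After byte 7 (0x14): reg=0x63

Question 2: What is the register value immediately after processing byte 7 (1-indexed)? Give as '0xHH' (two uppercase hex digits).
Answer: 0x63

Derivation:
After byte 1 (0x72): reg=0xAA
After byte 2 (0x13): reg=0x26
After byte 3 (0xAA): reg=0xAD
After byte 4 (0x9E): reg=0x99
After byte 5 (0x57): reg=0x64
After byte 6 (0x20): reg=0xDB
After byte 7 (0x14): reg=0x63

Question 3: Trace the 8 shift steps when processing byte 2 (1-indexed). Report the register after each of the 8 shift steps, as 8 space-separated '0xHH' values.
Answer: 0x75 0xEA 0xD3 0xA1 0x45 0x8A 0x13 0x26

Derivation:
After byte 1 (0x72): reg=0xAA
Register before byte 2: 0xAA
After XOR with byte 0x13: 0xB9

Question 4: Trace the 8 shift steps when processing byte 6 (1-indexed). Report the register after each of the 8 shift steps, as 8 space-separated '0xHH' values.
Answer: 0x88 0x17 0x2E 0x5C 0xB8 0x77 0xEE 0xDB

Derivation:
After byte 1 (0x72): reg=0xAA
After byte 2 (0x13): reg=0x26
After byte 3 (0xAA): reg=0xAD
After byte 4 (0x9E): reg=0x99
After byte 5 (0x57): reg=0x64
Register before byte 6: 0x64
After XOR with byte 0x20: 0x44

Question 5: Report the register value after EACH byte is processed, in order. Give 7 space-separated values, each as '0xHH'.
0xAA 0x26 0xAD 0x99 0x64 0xDB 0x63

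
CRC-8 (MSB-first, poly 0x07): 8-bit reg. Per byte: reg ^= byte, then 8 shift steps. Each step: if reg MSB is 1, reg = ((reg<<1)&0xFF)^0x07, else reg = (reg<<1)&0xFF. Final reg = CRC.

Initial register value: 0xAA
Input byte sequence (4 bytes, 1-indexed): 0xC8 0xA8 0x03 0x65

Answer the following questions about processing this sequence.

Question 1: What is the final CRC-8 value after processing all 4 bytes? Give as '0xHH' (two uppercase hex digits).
After byte 1 (0xC8): reg=0x29
After byte 2 (0xA8): reg=0x8E
After byte 3 (0x03): reg=0xAA
After byte 4 (0x65): reg=0x63

Answer: 0x63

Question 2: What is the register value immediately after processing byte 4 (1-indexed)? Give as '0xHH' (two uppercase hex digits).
Answer: 0x63

Derivation:
After byte 1 (0xC8): reg=0x29
After byte 2 (0xA8): reg=0x8E
After byte 3 (0x03): reg=0xAA
After byte 4 (0x65): reg=0x63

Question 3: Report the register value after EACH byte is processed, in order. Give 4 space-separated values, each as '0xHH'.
0x29 0x8E 0xAA 0x63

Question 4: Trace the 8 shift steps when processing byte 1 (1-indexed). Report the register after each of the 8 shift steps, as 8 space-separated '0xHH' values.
Register before byte 1: 0xAA
After XOR with byte 0xC8: 0x62

Answer: 0xC4 0x8F 0x19 0x32 0x64 0xC8 0x97 0x29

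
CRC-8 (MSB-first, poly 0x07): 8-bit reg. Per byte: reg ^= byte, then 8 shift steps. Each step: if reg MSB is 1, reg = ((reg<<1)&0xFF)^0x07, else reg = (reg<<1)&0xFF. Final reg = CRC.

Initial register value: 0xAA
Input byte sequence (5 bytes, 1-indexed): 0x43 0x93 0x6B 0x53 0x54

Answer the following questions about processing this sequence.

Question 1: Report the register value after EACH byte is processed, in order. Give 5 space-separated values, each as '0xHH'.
0x91 0x0E 0x3C 0x0A 0x9D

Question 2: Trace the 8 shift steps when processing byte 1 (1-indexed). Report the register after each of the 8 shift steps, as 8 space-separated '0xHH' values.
Answer: 0xD5 0xAD 0x5D 0xBA 0x73 0xE6 0xCB 0x91

Derivation:
Register before byte 1: 0xAA
After XOR with byte 0x43: 0xE9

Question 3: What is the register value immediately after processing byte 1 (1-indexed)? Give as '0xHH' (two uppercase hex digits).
After byte 1 (0x43): reg=0x91

Answer: 0x91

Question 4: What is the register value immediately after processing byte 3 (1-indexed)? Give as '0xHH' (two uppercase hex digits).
After byte 1 (0x43): reg=0x91
After byte 2 (0x93): reg=0x0E
After byte 3 (0x6B): reg=0x3C

Answer: 0x3C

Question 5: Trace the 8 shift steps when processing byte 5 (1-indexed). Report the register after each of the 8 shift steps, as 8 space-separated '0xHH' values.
Answer: 0xBC 0x7F 0xFE 0xFB 0xF1 0xE5 0xCD 0x9D

Derivation:
After byte 1 (0x43): reg=0x91
After byte 2 (0x93): reg=0x0E
After byte 3 (0x6B): reg=0x3C
After byte 4 (0x53): reg=0x0A
Register before byte 5: 0x0A
After XOR with byte 0x54: 0x5E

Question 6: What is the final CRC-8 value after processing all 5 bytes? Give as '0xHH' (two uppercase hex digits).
Answer: 0x9D

Derivation:
After byte 1 (0x43): reg=0x91
After byte 2 (0x93): reg=0x0E
After byte 3 (0x6B): reg=0x3C
After byte 4 (0x53): reg=0x0A
After byte 5 (0x54): reg=0x9D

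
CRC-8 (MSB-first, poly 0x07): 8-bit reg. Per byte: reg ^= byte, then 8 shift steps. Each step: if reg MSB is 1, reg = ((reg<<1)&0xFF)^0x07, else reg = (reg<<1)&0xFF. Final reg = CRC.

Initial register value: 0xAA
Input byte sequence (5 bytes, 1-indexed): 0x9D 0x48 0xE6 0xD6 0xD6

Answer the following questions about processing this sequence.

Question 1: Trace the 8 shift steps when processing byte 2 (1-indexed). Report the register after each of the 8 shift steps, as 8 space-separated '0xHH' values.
After byte 1 (0x9D): reg=0x85
Register before byte 2: 0x85
After XOR with byte 0x48: 0xCD

Answer: 0x9D 0x3D 0x7A 0xF4 0xEF 0xD9 0xB5 0x6D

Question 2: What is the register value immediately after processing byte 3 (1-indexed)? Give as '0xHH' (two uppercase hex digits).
Answer: 0xB8

Derivation:
After byte 1 (0x9D): reg=0x85
After byte 2 (0x48): reg=0x6D
After byte 3 (0xE6): reg=0xB8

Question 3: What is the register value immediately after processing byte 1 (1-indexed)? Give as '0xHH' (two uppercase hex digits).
Answer: 0x85

Derivation:
After byte 1 (0x9D): reg=0x85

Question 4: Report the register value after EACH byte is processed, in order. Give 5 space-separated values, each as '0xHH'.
0x85 0x6D 0xB8 0x0D 0x0F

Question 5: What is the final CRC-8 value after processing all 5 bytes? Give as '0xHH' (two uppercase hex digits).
Answer: 0x0F

Derivation:
After byte 1 (0x9D): reg=0x85
After byte 2 (0x48): reg=0x6D
After byte 3 (0xE6): reg=0xB8
After byte 4 (0xD6): reg=0x0D
After byte 5 (0xD6): reg=0x0F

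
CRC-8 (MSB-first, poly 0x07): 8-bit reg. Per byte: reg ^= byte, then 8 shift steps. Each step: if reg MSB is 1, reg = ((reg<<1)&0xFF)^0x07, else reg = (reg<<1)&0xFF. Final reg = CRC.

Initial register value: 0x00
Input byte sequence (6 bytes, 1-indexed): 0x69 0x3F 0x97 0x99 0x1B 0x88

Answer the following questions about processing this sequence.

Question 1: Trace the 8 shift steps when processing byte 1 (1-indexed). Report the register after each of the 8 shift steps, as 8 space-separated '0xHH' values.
Register before byte 1: 0x00
After XOR with byte 0x69: 0x69

Answer: 0xD2 0xA3 0x41 0x82 0x03 0x06 0x0C 0x18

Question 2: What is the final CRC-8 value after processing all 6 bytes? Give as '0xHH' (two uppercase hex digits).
Answer: 0x9B

Derivation:
After byte 1 (0x69): reg=0x18
After byte 2 (0x3F): reg=0xF5
After byte 3 (0x97): reg=0x29
After byte 4 (0x99): reg=0x19
After byte 5 (0x1B): reg=0x0E
After byte 6 (0x88): reg=0x9B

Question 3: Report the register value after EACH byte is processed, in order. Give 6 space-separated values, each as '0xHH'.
0x18 0xF5 0x29 0x19 0x0E 0x9B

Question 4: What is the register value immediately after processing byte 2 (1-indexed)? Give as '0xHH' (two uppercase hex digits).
Answer: 0xF5

Derivation:
After byte 1 (0x69): reg=0x18
After byte 2 (0x3F): reg=0xF5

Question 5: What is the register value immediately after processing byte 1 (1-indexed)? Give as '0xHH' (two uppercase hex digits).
Answer: 0x18

Derivation:
After byte 1 (0x69): reg=0x18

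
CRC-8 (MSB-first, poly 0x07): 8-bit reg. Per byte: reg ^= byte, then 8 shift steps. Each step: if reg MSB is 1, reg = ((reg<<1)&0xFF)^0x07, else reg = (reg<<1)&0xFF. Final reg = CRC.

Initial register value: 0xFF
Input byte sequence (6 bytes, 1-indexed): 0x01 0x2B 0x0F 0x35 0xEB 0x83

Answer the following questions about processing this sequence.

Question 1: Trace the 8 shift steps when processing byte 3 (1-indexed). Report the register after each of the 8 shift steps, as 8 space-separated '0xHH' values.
After byte 1 (0x01): reg=0xF4
After byte 2 (0x2B): reg=0x13
Register before byte 3: 0x13
After XOR with byte 0x0F: 0x1C

Answer: 0x38 0x70 0xE0 0xC7 0x89 0x15 0x2A 0x54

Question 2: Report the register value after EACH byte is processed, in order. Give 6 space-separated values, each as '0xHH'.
0xF4 0x13 0x54 0x20 0x7F 0xFA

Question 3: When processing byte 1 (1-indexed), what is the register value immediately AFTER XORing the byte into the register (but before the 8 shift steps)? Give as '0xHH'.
Answer: 0xFE

Derivation:
Register before byte 1: 0xFF
Byte 1: 0x01
0xFF XOR 0x01 = 0xFE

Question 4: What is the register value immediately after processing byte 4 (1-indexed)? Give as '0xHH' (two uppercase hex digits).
After byte 1 (0x01): reg=0xF4
After byte 2 (0x2B): reg=0x13
After byte 3 (0x0F): reg=0x54
After byte 4 (0x35): reg=0x20

Answer: 0x20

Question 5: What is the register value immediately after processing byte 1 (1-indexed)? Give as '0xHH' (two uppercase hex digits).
After byte 1 (0x01): reg=0xF4

Answer: 0xF4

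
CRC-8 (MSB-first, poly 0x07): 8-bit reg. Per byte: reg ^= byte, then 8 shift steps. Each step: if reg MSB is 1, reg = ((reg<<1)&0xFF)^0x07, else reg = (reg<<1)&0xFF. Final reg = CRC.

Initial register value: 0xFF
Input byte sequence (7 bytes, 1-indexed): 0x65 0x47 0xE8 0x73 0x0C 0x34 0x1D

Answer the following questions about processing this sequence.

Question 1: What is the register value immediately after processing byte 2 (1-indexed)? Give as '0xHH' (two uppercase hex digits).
After byte 1 (0x65): reg=0xCF
After byte 2 (0x47): reg=0xB1

Answer: 0xB1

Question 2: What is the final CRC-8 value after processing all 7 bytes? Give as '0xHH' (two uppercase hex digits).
Answer: 0x8D

Derivation:
After byte 1 (0x65): reg=0xCF
After byte 2 (0x47): reg=0xB1
After byte 3 (0xE8): reg=0x88
After byte 4 (0x73): reg=0xEF
After byte 5 (0x0C): reg=0xA7
After byte 6 (0x34): reg=0xF0
After byte 7 (0x1D): reg=0x8D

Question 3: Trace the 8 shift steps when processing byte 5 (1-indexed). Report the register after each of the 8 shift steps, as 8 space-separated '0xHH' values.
Answer: 0xC1 0x85 0x0D 0x1A 0x34 0x68 0xD0 0xA7

Derivation:
After byte 1 (0x65): reg=0xCF
After byte 2 (0x47): reg=0xB1
After byte 3 (0xE8): reg=0x88
After byte 4 (0x73): reg=0xEF
Register before byte 5: 0xEF
After XOR with byte 0x0C: 0xE3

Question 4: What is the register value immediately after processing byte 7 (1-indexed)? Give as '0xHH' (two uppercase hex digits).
Answer: 0x8D

Derivation:
After byte 1 (0x65): reg=0xCF
After byte 2 (0x47): reg=0xB1
After byte 3 (0xE8): reg=0x88
After byte 4 (0x73): reg=0xEF
After byte 5 (0x0C): reg=0xA7
After byte 6 (0x34): reg=0xF0
After byte 7 (0x1D): reg=0x8D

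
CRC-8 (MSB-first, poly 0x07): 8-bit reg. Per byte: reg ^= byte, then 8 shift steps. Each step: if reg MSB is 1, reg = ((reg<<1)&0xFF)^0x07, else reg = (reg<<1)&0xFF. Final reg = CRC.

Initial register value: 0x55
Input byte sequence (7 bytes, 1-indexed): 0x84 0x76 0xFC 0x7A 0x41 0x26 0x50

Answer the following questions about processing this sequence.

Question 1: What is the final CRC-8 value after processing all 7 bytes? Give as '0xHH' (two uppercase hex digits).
After byte 1 (0x84): reg=0x39
After byte 2 (0x76): reg=0xEA
After byte 3 (0xFC): reg=0x62
After byte 4 (0x7A): reg=0x48
After byte 5 (0x41): reg=0x3F
After byte 6 (0x26): reg=0x4F
After byte 7 (0x50): reg=0x5D

Answer: 0x5D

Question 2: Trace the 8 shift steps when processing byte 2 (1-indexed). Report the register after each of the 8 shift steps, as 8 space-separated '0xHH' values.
After byte 1 (0x84): reg=0x39
Register before byte 2: 0x39
After XOR with byte 0x76: 0x4F

Answer: 0x9E 0x3B 0x76 0xEC 0xDF 0xB9 0x75 0xEA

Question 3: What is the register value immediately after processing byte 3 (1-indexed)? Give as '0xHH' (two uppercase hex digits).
Answer: 0x62

Derivation:
After byte 1 (0x84): reg=0x39
After byte 2 (0x76): reg=0xEA
After byte 3 (0xFC): reg=0x62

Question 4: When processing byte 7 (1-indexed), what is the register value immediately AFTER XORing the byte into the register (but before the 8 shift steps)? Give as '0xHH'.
Register before byte 7: 0x4F
Byte 7: 0x50
0x4F XOR 0x50 = 0x1F

Answer: 0x1F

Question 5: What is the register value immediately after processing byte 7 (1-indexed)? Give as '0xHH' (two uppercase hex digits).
Answer: 0x5D

Derivation:
After byte 1 (0x84): reg=0x39
After byte 2 (0x76): reg=0xEA
After byte 3 (0xFC): reg=0x62
After byte 4 (0x7A): reg=0x48
After byte 5 (0x41): reg=0x3F
After byte 6 (0x26): reg=0x4F
After byte 7 (0x50): reg=0x5D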